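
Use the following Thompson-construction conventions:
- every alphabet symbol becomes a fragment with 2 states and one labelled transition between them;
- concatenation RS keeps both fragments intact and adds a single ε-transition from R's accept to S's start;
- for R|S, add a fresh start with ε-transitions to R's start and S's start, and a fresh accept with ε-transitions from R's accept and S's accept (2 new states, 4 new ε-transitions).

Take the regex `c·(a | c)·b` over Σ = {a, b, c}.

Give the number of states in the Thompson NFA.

10

Bottom-up over the parse tree:
Each of the 4 symbol leaves contributes a 2-state fragment.
  a | c — 6 states
  c·(a | c)·b — 10 states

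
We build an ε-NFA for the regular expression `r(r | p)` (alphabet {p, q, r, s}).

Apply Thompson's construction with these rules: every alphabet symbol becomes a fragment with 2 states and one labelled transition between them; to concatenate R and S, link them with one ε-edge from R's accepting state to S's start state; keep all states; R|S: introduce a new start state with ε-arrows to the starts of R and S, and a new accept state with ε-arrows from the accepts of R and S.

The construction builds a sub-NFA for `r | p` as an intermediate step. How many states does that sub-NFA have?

6

Fragment for `r | p`:
Each of the 2 symbol leaves contributes a 2-state fragment.
  r | p = 6 states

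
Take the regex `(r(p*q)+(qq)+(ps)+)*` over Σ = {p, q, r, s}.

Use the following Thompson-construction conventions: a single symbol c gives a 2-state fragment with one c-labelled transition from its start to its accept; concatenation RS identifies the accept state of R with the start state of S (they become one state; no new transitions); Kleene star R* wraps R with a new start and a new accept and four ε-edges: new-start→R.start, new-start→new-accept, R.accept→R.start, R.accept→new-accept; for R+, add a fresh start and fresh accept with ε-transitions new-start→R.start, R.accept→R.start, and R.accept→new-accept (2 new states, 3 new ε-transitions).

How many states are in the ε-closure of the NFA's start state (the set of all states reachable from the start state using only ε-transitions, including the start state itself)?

3

Work bottom-up. For each fragment F, track |ε-closure(F.start)| and whether F's accept lies in that closure (i.e. whether F accepts ε). A single-symbol fragment has closure size 1 and does not accept ε.
  p* → |closure| = 1 (new start) + 1 (body) + 1 (new accept) = 3
  p*q → the left operand accepts ε, so the closure extends into the next operand (the shared merged state is already counted); |closure| = 3 + (1−1) = 3
  (p*q)+ → |closure| = 1 + 3 = 4 (the body doesn't accept ε, so the new accept is not reached)
  qq → |closure| equals the left operand's closure size = 1 (its accept is not ε-reachable, so the closure stops there)
  (qq)+ → new start ε-reaches only the body's start; the new accept needs a symbol first: |closure| = 1 + 1 = 2
  ps → |closure| equals the left operand's closure size = 1 (its accept is not ε-reachable, so the closure stops there)
  (ps)+ → |closure| = 1 + 1 = 2 (the body doesn't accept ε, so the new accept is not reached)
  r(p*q)+(qq)+(ps)+ → same as the first factor's closure: |closure| = 1
  (r(p*q)+(qq)+(ps)+)* → new start has ε-edges to the inner start and to the new accept, so |closure| = 2 + 1 = 3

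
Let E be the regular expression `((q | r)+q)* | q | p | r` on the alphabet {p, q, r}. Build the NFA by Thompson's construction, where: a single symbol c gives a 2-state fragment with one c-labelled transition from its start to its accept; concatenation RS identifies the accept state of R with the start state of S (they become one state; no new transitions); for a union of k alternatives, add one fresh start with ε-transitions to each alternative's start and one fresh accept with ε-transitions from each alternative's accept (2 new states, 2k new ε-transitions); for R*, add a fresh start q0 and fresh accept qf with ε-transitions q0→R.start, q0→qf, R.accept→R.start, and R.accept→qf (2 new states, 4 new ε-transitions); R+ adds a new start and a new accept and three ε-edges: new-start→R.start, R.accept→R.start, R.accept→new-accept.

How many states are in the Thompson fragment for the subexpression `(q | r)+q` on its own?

Fragment for `(q | r)+q`:
Each of the 3 symbol leaves contributes a 2-state fragment.
  q | r → 6 states
  (q | r)+ → 8 states
  (q | r)+q → 9 states

9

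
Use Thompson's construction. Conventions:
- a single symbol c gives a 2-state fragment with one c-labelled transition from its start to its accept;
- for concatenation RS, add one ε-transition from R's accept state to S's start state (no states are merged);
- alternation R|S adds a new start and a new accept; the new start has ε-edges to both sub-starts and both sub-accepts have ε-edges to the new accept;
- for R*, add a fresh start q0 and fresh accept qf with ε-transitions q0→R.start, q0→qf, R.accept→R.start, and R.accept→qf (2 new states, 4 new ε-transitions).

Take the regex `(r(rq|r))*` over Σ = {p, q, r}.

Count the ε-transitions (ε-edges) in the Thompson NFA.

10

Per subexpression:
Each of the 4 symbol leaves contributes 0 ε-transitions.
  rq : 1 ε-transition
  rq|r : 5 ε-transitions
  r(rq|r) : 6 ε-transitions
  (r(rq|r))* : 10 ε-transitions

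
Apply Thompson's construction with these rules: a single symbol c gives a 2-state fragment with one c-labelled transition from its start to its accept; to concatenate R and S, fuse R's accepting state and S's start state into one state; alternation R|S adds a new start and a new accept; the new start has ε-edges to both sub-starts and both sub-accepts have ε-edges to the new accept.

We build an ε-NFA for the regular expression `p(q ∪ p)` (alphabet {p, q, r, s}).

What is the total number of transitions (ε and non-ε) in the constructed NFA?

Recursing over subexpressions:
Each of the 3 symbol leaves contributes 1 transition (1 symbol, 0 ε).
  q ∪ p = 6 transitions (2 symbol, 4 ε)
  p(q ∪ p) = 7 transitions (3 symbol, 4 ε)

7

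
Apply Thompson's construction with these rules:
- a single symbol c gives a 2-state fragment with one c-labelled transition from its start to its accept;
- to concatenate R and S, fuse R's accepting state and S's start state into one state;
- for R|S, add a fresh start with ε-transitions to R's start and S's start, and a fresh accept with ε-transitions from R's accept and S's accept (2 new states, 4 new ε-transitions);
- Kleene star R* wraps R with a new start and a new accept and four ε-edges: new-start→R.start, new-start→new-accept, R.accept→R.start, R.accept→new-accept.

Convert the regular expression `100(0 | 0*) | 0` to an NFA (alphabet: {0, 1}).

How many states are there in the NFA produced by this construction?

15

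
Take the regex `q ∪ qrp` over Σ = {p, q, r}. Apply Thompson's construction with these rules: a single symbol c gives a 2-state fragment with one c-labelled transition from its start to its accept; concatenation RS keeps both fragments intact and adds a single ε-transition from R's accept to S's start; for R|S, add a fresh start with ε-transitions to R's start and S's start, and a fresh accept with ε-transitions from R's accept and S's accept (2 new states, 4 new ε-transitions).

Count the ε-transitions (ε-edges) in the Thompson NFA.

6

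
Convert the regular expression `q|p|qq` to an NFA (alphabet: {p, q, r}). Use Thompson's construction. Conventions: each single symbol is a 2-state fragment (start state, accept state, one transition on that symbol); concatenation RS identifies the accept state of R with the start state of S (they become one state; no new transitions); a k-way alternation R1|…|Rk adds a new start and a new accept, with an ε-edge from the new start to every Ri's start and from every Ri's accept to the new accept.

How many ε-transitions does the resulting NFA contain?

By structural recursion:
Each of the 4 symbol leaves contributes 0 ε-transitions.
  qq → 0 ε-transitions
  q|p|qq → 6 ε-transitions

6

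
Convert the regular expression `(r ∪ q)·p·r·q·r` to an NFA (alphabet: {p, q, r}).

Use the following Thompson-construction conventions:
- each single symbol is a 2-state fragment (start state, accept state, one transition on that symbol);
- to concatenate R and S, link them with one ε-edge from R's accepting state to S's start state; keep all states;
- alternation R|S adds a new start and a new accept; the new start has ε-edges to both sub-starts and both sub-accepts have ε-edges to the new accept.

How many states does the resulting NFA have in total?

Bottom-up over the parse tree:
Each of the 6 symbol leaves contributes a 2-state fragment.
  r ∪ q : 6 states
  (r ∪ q)·p·r·q·r : 14 states

14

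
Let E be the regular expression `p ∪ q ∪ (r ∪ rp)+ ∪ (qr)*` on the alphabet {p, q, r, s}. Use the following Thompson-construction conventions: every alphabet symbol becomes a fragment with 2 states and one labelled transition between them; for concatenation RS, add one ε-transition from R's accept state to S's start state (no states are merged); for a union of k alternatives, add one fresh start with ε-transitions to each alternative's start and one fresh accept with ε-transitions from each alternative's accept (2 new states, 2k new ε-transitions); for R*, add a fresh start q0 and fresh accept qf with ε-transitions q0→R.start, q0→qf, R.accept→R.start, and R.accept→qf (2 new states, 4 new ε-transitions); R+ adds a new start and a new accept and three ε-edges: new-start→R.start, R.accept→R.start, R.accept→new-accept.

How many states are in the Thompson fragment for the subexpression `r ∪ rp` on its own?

8

Fragment for `r ∪ rp`:
Each of the 3 symbol leaves contributes a 2-state fragment.
  rp = 4 states
  r ∪ rp = 8 states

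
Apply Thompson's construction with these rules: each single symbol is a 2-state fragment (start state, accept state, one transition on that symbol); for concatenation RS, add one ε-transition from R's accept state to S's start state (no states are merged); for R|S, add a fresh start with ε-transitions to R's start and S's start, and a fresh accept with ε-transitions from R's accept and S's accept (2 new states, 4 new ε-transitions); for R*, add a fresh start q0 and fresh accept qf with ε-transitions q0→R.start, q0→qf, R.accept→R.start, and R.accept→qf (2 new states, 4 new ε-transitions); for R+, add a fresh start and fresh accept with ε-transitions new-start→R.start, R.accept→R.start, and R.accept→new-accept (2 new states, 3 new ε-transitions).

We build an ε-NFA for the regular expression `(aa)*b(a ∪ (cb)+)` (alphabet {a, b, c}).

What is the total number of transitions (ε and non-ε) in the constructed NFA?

21

By structural recursion:
Each of the 6 symbol leaves contributes 1 transition (1 symbol, 0 ε).
  aa = 3 transitions (2 symbol, 1 ε)
  (aa)* = 7 transitions (2 symbol, 5 ε)
  cb = 3 transitions (2 symbol, 1 ε)
  (cb)+ = 6 transitions (2 symbol, 4 ε)
  a ∪ (cb)+ = 11 transitions (3 symbol, 8 ε)
  (aa)*b(a ∪ (cb)+) = 21 transitions (6 symbol, 15 ε)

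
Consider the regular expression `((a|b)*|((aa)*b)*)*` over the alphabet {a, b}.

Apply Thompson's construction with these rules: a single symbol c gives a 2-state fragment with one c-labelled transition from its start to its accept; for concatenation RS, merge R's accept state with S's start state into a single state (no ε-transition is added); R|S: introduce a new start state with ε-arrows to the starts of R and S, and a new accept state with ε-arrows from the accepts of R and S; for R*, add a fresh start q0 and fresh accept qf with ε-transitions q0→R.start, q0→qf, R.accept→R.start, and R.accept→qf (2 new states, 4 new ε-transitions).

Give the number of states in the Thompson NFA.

By structural recursion:
Each of the 5 symbol leaves contributes a 2-state fragment.
  a|b : 6 states
  (a|b)* : 8 states
  aa : 3 states
  (aa)* : 5 states
  (aa)*b : 6 states
  ((aa)*b)* : 8 states
  (a|b)*|((aa)*b)* : 18 states
  ((a|b)*|((aa)*b)*)* : 20 states

20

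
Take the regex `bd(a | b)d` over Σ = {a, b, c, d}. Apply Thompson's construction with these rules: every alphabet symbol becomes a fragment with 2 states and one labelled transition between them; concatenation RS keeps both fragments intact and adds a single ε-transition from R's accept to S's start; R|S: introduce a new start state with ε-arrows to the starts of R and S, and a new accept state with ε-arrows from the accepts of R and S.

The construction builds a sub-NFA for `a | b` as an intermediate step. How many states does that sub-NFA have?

6

Fragment for `a | b`:
Each of the 2 symbol leaves contributes a 2-state fragment.
  a | b = 6 states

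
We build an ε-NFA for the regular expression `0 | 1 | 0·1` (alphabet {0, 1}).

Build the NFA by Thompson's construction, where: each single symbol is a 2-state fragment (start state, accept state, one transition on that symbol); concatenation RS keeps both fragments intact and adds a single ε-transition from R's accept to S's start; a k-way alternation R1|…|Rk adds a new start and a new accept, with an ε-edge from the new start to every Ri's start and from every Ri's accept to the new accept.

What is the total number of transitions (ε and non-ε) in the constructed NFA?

Bottom-up over the parse tree:
Each of the 4 symbol leaves contributes 1 transition (1 symbol, 0 ε).
  0·1 : 3 transitions (2 symbol, 1 ε)
  0 | 1 | 0·1 : 11 transitions (4 symbol, 7 ε)

11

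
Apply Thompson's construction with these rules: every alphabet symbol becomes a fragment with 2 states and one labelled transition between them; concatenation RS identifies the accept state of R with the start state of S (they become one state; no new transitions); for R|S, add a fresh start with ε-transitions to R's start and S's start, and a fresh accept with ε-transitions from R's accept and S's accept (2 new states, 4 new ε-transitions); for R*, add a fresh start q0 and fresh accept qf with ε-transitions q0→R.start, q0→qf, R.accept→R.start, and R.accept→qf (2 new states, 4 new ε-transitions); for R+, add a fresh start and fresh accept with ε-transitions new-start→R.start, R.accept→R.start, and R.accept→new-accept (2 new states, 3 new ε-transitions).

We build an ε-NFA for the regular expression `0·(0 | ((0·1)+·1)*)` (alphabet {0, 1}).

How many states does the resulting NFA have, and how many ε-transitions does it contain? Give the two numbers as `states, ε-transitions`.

Recursing over subexpressions:
Each of the 5 symbol leaves contributes 2 states and 0 ε-transitions.
  0·1 — 3 states, 0 ε-transitions
  (0·1)+ — 5 states, 3 ε-transitions
  (0·1)+·1 — 6 states, 3 ε-transitions
  ((0·1)+·1)* — 8 states, 7 ε-transitions
  0 | ((0·1)+·1)* — 12 states, 11 ε-transitions
  0·(0 | ((0·1)+·1)*) — 13 states, 11 ε-transitions

13, 11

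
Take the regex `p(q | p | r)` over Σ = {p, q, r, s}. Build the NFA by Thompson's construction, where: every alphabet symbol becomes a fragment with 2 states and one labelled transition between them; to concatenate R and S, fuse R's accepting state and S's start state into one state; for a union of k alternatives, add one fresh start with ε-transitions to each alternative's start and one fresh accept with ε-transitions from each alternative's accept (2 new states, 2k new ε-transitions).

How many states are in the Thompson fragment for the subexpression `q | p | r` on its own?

8

Fragment for `q | p | r`:
Each of the 3 symbol leaves contributes a 2-state fragment.
  q | p | r — 8 states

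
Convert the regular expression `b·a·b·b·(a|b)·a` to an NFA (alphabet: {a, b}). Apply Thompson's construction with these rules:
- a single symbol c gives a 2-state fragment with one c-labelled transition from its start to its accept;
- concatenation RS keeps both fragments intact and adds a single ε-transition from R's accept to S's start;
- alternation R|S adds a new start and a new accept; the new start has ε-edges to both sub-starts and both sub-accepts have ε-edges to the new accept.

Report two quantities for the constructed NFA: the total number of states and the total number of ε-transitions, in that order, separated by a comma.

16, 9

By structural recursion:
Each of the 7 symbol leaves contributes 2 states and 0 ε-transitions.
  a|b = 6 states, 4 ε-transitions
  b·a·b·b·(a|b)·a = 16 states, 9 ε-transitions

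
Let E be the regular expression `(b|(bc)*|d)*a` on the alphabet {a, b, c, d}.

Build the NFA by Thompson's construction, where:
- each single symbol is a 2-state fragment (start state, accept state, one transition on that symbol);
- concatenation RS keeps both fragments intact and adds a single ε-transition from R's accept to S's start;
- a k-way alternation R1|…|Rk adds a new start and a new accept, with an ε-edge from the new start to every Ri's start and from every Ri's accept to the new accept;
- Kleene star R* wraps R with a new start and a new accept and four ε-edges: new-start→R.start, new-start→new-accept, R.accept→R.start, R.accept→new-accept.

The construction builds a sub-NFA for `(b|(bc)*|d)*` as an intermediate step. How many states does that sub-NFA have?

14

Fragment for `(b|(bc)*|d)*`:
Each of the 4 symbol leaves contributes a 2-state fragment.
  bc : 4 states
  (bc)* : 6 states
  b|(bc)*|d : 12 states
  (b|(bc)*|d)* : 14 states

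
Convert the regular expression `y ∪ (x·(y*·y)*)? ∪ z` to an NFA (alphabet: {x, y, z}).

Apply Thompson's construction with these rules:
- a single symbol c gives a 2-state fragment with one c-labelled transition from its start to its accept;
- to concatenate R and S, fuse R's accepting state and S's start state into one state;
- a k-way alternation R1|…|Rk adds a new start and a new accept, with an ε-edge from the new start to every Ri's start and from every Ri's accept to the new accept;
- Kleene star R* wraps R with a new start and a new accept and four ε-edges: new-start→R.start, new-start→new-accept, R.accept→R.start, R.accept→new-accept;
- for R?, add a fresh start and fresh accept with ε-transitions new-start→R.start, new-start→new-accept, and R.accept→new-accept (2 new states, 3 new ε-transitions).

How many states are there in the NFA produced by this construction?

Per subexpression:
Each of the 5 symbol leaves contributes a 2-state fragment.
  y* → 4 states
  y*·y → 5 states
  (y*·y)* → 7 states
  x·(y*·y)* → 8 states
  (x·(y*·y)*)? → 10 states
  y ∪ (x·(y*·y)*)? ∪ z → 16 states

16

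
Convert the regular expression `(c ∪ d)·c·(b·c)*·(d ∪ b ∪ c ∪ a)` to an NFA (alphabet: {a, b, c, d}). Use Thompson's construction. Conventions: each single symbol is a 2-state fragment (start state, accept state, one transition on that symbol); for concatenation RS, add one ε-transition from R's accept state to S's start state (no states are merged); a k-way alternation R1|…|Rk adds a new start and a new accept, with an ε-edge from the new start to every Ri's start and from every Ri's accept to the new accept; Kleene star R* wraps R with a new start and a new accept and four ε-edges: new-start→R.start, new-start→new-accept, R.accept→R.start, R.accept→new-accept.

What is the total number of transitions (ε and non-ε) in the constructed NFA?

29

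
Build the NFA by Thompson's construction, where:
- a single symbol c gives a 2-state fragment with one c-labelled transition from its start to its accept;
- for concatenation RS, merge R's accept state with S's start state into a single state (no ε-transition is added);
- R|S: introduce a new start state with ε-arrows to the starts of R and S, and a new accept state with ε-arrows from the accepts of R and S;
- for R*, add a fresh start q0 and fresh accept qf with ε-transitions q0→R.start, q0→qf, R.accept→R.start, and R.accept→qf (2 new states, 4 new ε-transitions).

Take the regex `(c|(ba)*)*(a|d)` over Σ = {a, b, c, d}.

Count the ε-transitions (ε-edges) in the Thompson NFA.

16

Recursing over subexpressions:
Each of the 5 symbol leaves contributes 0 ε-transitions.
  ba — 0 ε-transitions
  (ba)* — 4 ε-transitions
  c|(ba)* — 8 ε-transitions
  (c|(ba)*)* — 12 ε-transitions
  a|d — 4 ε-transitions
  (c|(ba)*)*(a|d) — 16 ε-transitions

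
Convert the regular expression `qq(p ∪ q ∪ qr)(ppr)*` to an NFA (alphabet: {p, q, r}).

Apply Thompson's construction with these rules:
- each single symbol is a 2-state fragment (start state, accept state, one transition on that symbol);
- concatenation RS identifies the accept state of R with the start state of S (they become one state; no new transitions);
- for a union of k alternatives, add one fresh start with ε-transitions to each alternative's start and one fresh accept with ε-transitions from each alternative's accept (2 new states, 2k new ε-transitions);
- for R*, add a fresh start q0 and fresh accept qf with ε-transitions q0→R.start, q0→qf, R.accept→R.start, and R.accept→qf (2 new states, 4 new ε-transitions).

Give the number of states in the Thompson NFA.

Recursing over subexpressions:
Each of the 9 symbol leaves contributes a 2-state fragment.
  qr : 3 states
  p ∪ q ∪ qr : 9 states
  ppr : 4 states
  (ppr)* : 6 states
  qq(p ∪ q ∪ qr)(ppr)* : 16 states

16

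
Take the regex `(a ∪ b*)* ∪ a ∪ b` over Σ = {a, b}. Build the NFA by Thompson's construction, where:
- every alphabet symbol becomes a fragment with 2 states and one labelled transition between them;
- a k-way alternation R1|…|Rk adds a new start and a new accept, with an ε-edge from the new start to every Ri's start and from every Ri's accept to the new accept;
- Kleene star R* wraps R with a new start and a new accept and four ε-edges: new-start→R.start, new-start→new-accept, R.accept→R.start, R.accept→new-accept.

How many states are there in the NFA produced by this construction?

16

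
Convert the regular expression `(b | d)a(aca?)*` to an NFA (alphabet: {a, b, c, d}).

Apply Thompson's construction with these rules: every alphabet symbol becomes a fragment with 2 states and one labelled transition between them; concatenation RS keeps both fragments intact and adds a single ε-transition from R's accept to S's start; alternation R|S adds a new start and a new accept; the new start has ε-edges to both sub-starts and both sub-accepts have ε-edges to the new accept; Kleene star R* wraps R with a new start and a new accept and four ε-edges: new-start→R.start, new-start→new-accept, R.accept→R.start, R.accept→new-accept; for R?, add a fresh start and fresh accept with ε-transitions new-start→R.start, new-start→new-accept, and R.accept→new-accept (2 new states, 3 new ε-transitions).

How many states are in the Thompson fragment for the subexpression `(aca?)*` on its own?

10

Fragment for `(aca?)*`:
Each of the 3 symbol leaves contributes a 2-state fragment.
  a? — 4 states
  aca? — 8 states
  (aca?)* — 10 states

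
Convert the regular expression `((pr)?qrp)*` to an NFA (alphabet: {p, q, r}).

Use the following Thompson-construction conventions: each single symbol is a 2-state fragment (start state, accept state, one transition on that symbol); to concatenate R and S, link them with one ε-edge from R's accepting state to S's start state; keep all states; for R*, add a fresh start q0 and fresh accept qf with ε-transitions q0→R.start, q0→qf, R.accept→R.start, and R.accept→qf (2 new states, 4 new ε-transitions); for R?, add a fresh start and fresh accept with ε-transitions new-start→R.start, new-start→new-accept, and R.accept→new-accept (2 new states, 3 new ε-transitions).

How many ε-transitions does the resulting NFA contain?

11

Recursing over subexpressions:
Each of the 5 symbol leaves contributes 0 ε-transitions.
  pr → 1 ε-transition
  (pr)? → 4 ε-transitions
  (pr)?qrp → 7 ε-transitions
  ((pr)?qrp)* → 11 ε-transitions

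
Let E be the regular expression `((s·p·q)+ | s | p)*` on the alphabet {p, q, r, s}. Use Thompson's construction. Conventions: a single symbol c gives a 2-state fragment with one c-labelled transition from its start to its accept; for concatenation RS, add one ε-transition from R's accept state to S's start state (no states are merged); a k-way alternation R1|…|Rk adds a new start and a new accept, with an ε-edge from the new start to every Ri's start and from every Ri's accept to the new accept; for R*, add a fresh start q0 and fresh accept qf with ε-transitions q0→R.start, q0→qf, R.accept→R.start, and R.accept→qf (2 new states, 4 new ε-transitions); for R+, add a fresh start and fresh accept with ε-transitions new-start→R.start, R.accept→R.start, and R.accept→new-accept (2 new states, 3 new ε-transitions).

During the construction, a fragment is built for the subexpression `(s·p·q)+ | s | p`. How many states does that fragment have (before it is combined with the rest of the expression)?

Fragment for `(s·p·q)+ | s | p`:
Each of the 5 symbol leaves contributes a 2-state fragment.
  s·p·q — 6 states
  (s·p·q)+ — 8 states
  (s·p·q)+ | s | p — 14 states

14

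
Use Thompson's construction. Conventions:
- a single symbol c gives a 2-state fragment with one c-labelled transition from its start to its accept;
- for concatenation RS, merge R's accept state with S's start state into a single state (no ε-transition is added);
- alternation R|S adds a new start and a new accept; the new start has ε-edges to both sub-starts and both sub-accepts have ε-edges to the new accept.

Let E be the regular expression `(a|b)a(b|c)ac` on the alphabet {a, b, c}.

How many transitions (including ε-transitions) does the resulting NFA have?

15

Recursing over subexpressions:
Each of the 7 symbol leaves contributes 1 transition (1 symbol, 0 ε).
  a|b : 6 transitions (2 symbol, 4 ε)
  b|c : 6 transitions (2 symbol, 4 ε)
  (a|b)a(b|c)ac : 15 transitions (7 symbol, 8 ε)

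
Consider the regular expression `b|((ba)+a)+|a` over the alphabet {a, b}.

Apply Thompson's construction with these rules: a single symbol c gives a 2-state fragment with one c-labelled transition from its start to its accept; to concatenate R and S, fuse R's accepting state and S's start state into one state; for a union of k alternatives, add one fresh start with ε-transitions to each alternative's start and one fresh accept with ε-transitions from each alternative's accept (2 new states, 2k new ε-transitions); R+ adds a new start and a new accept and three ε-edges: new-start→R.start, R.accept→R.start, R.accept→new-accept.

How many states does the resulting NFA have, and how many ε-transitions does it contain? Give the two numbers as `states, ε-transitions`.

Per subexpression:
Each of the 5 symbol leaves contributes 2 states and 0 ε-transitions.
  ba — 3 states, 0 ε-transitions
  (ba)+ — 5 states, 3 ε-transitions
  (ba)+a — 6 states, 3 ε-transitions
  ((ba)+a)+ — 8 states, 6 ε-transitions
  b|((ba)+a)+|a — 14 states, 12 ε-transitions

14, 12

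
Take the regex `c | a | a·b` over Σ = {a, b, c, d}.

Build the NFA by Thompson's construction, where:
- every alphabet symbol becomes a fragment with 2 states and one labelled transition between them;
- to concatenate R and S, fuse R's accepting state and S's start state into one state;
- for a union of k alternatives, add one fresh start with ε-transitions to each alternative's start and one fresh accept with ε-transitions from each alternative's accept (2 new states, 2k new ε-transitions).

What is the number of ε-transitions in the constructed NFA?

Per subexpression:
Each of the 4 symbol leaves contributes 0 ε-transitions.
  a·b → 0 ε-transitions
  c | a | a·b → 6 ε-transitions

6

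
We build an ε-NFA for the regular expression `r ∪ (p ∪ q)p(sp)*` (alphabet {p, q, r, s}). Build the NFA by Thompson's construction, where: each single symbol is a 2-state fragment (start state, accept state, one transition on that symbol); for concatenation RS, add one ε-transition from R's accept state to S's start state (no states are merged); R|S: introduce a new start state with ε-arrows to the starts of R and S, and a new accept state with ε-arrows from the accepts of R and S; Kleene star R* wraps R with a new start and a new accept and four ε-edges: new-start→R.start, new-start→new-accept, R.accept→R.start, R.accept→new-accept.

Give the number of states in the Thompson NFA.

18

Bottom-up over the parse tree:
Each of the 6 symbol leaves contributes a 2-state fragment.
  p ∪ q : 6 states
  sp : 4 states
  (sp)* : 6 states
  (p ∪ q)p(sp)* : 14 states
  r ∪ (p ∪ q)p(sp)* : 18 states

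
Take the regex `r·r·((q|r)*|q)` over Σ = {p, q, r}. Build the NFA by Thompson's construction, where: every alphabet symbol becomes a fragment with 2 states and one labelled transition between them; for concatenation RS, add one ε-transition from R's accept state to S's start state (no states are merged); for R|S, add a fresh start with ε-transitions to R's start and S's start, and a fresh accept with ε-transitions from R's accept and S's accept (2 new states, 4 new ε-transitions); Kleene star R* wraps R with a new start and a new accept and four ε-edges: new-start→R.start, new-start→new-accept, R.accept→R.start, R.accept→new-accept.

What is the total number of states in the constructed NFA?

Recursing over subexpressions:
Each of the 5 symbol leaves contributes a 2-state fragment.
  q|r → 6 states
  (q|r)* → 8 states
  (q|r)*|q → 12 states
  r·r·((q|r)*|q) → 16 states

16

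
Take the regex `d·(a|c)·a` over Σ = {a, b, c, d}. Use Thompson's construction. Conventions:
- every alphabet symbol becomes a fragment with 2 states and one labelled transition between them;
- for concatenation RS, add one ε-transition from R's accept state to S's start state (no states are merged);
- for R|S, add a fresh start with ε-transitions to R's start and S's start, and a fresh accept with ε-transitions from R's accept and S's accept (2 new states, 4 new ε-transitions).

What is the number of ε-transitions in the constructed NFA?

6

By structural recursion:
Each of the 4 symbol leaves contributes 0 ε-transitions.
  a|c — 4 ε-transitions
  d·(a|c)·a — 6 ε-transitions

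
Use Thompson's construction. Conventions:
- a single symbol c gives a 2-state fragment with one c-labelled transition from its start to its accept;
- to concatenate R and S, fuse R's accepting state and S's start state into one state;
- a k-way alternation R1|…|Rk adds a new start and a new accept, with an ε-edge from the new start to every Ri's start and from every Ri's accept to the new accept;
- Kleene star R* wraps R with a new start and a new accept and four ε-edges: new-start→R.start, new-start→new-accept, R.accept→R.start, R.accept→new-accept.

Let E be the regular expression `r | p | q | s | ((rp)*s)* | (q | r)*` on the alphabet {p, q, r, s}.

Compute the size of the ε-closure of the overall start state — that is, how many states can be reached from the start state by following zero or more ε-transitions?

Compute the ε-closure size of each fragment's start state recursively; a symbol fragment's start has no outgoing ε-edge, so its closure is just itself (size 1).
  rp — |closure| equals the left operand's closure size = 1 (its accept is not ε-reachable, so the closure stops there)
  (rp)* — |closure| = 1 (new start) + 1 (body) + 1 (new accept) = 3
  (rp)*s — the left operand accepts ε, so the closure extends into the next operand (the shared merged state is already counted); |closure| = 3 + (1−1) = 3
  ((rp)*s)* — |closure| = 1 (new start) + 3 (body) + 1 (new accept) = 5
  q | r — new start ε-reaches every alternative's start; none of them accept ε, so the new accept is not reached: |closure| = 1 + 1 + 1 = 3
  (q | r)* — the star's fresh start ε-reaches both the body's start and the fresh accept: |closure| = 2 + 3 = 5
  r | p | q | s | ((rp)*s)* | (q | r)* — new start ε-reaches every alternative's start; at least one alternative accepts ε, so the union's new accept is reached too: |closure| = 1 + 1 + 1 + 1 + 1 + 5 + 5 + 1 = 16

16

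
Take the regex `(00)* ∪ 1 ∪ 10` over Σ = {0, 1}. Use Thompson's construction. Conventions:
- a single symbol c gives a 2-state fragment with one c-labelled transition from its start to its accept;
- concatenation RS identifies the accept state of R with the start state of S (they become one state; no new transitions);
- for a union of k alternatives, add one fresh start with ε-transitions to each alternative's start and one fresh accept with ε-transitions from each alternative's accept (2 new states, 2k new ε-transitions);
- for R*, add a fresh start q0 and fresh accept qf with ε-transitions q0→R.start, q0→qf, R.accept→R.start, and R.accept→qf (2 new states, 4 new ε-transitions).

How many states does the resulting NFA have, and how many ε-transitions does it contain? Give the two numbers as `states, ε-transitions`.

12, 10

Bottom-up over the parse tree:
Each of the 5 symbol leaves contributes 2 states and 0 ε-transitions.
  00 → 3 states, 0 ε-transitions
  (00)* → 5 states, 4 ε-transitions
  10 → 3 states, 0 ε-transitions
  (00)* ∪ 1 ∪ 10 → 12 states, 10 ε-transitions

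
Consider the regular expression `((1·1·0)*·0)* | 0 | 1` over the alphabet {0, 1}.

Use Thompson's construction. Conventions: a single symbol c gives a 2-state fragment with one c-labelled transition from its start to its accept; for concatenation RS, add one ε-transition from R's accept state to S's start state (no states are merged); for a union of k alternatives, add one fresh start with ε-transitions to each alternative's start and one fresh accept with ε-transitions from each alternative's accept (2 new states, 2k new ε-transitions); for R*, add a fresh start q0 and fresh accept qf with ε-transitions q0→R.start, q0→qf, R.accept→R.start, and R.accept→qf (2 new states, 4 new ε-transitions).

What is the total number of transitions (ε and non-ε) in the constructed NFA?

By structural recursion:
Each of the 6 symbol leaves contributes 1 transition (1 symbol, 0 ε).
  1·1·0 → 5 transitions (3 symbol, 2 ε)
  (1·1·0)* → 9 transitions (3 symbol, 6 ε)
  (1·1·0)*·0 → 11 transitions (4 symbol, 7 ε)
  ((1·1·0)*·0)* → 15 transitions (4 symbol, 11 ε)
  ((1·1·0)*·0)* | 0 | 1 → 23 transitions (6 symbol, 17 ε)

23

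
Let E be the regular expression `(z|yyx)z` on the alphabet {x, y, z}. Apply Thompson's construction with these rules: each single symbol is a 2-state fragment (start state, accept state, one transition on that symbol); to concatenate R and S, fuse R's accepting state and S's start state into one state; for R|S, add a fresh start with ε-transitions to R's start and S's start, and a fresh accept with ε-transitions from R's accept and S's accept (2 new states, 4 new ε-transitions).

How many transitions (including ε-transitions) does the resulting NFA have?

Bottom-up over the parse tree:
Each of the 5 symbol leaves contributes 1 transition (1 symbol, 0 ε).
  yyx — 3 transitions (3 symbol, 0 ε)
  z|yyx — 8 transitions (4 symbol, 4 ε)
  (z|yyx)z — 9 transitions (5 symbol, 4 ε)

9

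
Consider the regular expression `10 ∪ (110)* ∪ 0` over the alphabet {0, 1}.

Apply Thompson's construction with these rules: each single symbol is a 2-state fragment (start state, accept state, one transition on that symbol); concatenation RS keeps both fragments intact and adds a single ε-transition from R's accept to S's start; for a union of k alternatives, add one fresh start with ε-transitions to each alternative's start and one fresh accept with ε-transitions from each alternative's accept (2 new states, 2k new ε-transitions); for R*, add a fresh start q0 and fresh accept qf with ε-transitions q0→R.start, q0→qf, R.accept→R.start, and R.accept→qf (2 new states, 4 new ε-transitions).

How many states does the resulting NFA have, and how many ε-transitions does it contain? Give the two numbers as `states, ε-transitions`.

16, 13

Bottom-up over the parse tree:
Each of the 6 symbol leaves contributes 2 states and 0 ε-transitions.
  10 = 4 states, 1 ε-transition
  110 = 6 states, 2 ε-transitions
  (110)* = 8 states, 6 ε-transitions
  10 ∪ (110)* ∪ 0 = 16 states, 13 ε-transitions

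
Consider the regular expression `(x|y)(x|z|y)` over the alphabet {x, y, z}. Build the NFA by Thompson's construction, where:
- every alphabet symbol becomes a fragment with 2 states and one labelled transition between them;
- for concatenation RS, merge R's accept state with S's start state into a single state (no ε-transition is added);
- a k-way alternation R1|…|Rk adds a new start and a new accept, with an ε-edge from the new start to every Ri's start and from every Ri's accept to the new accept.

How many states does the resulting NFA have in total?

Recursing over subexpressions:
Each of the 5 symbol leaves contributes a 2-state fragment.
  x|y → 6 states
  x|z|y → 8 states
  (x|y)(x|z|y) → 13 states

13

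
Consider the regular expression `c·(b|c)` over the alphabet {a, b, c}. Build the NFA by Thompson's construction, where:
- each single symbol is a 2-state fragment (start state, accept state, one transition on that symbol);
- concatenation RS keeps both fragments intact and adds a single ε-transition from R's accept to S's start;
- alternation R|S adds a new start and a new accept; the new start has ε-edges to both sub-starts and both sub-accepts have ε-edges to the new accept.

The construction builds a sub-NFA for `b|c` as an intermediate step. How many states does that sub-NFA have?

Fragment for `b|c`:
Each of the 2 symbol leaves contributes a 2-state fragment.
  b|c : 6 states

6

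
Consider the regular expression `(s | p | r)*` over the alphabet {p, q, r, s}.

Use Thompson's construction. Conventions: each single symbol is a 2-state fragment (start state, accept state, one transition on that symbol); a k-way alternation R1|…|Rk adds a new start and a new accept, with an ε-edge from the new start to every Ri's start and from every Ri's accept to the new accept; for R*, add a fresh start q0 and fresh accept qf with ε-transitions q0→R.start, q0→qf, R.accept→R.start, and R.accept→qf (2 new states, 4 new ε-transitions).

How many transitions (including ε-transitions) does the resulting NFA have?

13

Recursing over subexpressions:
Each of the 3 symbol leaves contributes 1 transition (1 symbol, 0 ε).
  s | p | r : 9 transitions (3 symbol, 6 ε)
  (s | p | r)* : 13 transitions (3 symbol, 10 ε)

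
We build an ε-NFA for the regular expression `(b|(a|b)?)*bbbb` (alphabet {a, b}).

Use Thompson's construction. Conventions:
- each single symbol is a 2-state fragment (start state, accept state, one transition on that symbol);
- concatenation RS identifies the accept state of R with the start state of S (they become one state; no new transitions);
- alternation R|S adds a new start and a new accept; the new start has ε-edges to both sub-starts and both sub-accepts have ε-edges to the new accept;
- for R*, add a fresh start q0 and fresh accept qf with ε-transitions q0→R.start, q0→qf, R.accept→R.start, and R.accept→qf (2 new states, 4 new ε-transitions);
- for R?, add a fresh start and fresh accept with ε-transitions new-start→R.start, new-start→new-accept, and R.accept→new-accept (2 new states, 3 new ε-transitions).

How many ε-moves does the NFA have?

Building bottom-up:
Each of the 7 symbol leaves contributes 0 ε-transitions.
  a|b — 4 ε-transitions
  (a|b)? — 7 ε-transitions
  b|(a|b)? — 11 ε-transitions
  (b|(a|b)?)* — 15 ε-transitions
  (b|(a|b)?)*bbbb — 15 ε-transitions

15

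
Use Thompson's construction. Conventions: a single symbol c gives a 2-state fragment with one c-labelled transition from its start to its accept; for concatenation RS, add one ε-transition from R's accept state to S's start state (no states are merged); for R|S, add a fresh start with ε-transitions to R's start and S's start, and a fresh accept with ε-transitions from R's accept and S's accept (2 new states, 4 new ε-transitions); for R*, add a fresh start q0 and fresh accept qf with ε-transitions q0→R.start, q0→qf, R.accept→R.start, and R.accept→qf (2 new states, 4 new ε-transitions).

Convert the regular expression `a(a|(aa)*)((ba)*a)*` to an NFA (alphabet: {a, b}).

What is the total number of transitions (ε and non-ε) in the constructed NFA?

28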